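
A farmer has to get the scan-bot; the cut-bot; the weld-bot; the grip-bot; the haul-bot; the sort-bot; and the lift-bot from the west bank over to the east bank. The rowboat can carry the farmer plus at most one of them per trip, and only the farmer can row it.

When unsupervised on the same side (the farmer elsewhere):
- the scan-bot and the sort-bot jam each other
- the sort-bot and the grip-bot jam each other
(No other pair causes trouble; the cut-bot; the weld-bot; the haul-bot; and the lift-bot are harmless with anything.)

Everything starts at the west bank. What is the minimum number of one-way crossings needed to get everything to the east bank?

15

Counting alone: the farmer can take at most 1 across per trip to the east bank, so moving all 7 needs at least 7 loaded trips out, with a return between consecutive ones — at least 13 crossings.
The safety rule pushes this higher. Following every safe sequence of crossings, the most of the 7 that can be at the east bank as the rowboat arrives there on crossing 13 is 6 — never all 7.
So no plan with fewer than 15 crossings exists, and this one achieves 15:
1. Farmer goes to the east bank with the sort-bot.
2. Farmer goes back to the west bank alone.
3. Farmer goes to the east bank with the scan-bot.
4. Farmer goes back to the west bank with the sort-bot.
5. Farmer goes to the east bank with the grip-bot.
6. Farmer goes back to the west bank alone.
7. Farmer goes to the east bank with the cut-bot.
8. Farmer goes back to the west bank alone.
9. Farmer goes to the east bank with the weld-bot.
10. Farmer goes back to the west bank alone.
11. Farmer goes to the east bank with the haul-bot.
12. Farmer goes back to the west bank alone.
13. Farmer goes to the east bank with the lift-bot.
14. Farmer goes back to the west bank alone.
15. Farmer goes to the east bank with the sort-bot.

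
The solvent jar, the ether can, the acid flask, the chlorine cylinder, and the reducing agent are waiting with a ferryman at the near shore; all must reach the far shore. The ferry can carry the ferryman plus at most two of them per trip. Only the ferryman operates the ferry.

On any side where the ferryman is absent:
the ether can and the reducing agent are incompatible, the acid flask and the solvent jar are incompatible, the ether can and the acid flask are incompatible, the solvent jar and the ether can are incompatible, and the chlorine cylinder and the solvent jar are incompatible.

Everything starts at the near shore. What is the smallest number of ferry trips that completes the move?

Counting alone: the ferryman can take at most 2 across per trip to the far shore, so moving all 5 needs at least 3 loaded trips out, with a return between consecutive ones — at least 5 crossings.
The safety rule pushes this higher. Following every safe sequence of crossings, the most of the 5 that can be at the far shore as the ferry arrives there on crossing 5 is 4 — never all 5.
So no plan with fewer than 7 crossings exists, and this one achieves 7:
1. Ferryman goes to the far shore with the ether can and the solvent jar.  [the near shore: the acid flask, the chlorine cylinder, the reducing agent | the far shore: the ether can, the solvent jar]
2. Ferryman goes back to the near shore with the solvent jar.  [the near shore: the acid flask, the chlorine cylinder, the reducing agent, the solvent jar | the far shore: the ether can]
3. Ferryman goes to the far shore with the chlorine cylinder and the solvent jar.  [the near shore: the acid flask, the reducing agent | the far shore: the chlorine cylinder, the ether can, the solvent jar]
4. Ferryman goes back to the near shore with the solvent jar.  [the near shore: the acid flask, the reducing agent, the solvent jar | the far shore: the chlorine cylinder, the ether can]
5. Ferryman goes to the far shore with the acid flask and the reducing agent.  [the near shore: the solvent jar | the far shore: the acid flask, the chlorine cylinder, the ether can, the reducing agent]
6. Ferryman goes back to the near shore with the ether can.  [the near shore: the ether can, the solvent jar | the far shore: the acid flask, the chlorine cylinder, the reducing agent]
7. Ferryman goes to the far shore with the ether can and the solvent jar.  [the near shore: — | the far shore: the acid flask, the chlorine cylinder, the ether can, the reducing agent, the solvent jar]

7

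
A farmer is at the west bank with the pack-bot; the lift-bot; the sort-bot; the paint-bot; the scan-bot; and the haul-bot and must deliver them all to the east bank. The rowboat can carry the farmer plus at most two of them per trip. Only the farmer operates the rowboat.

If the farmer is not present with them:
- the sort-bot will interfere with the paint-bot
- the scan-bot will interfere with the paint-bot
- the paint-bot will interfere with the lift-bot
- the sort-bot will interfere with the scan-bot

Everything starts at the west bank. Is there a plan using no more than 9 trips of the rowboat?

Yes

Yes — this plan uses 9 crossings (≤ 9):
1. Farmer goes to the east bank with the paint-bot and the sort-bot.
2. Farmer goes back to the west bank with the sort-bot.
3. Farmer goes to the east bank with the pack-bot and the sort-bot.
4. Farmer goes back to the west bank with the sort-bot.
5. Farmer goes to the east bank with the lift-bot and the sort-bot.
6. Farmer goes back to the west bank with the paint-bot.
7. Farmer goes to the east bank with the haul-bot and the paint-bot.
8. Farmer goes back to the west bank with the paint-bot.
9. Farmer goes to the east bank with the paint-bot and the scan-bot.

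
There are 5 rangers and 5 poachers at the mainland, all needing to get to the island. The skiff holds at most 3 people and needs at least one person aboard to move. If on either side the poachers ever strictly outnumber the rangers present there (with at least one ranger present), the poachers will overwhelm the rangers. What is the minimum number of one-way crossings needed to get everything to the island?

Counting alone: each trip to the island takes at most 3 across and each return brings at least 1 back, so after t trips out (and t−1 returns) at most 3t − (t−1) of the 10 are across; that first reaches 10 at t = 5, so at least 9 crossings are needed.
The safety rule pushes this higher. Following every safe sequence of crossings, the most of the 10 that can be at the island as the skiff arrives there on crossing 9 is 9 — never all 10.
So no plan with fewer than 11 crossings exists, and this one achieves 11:
1. 2 poachers → the island.  (the mainland: 5R 3P; the island: 0R 2P)
2. 1 poacher ← the mainland.  (the mainland: 5R 4P; the island: 0R 1P)
3. 3 poachers → the island.  (the mainland: 5R 1P; the island: 0R 4P)
4. 1 poacher ← the mainland.  (the mainland: 5R 2P; the island: 0R 3P)
5. 3 rangers → the island.  (the mainland: 2R 2P; the island: 3R 3P)
6. 1 ranger and 1 poacher ← the mainland.  (the mainland: 3R 3P; the island: 2R 2P)
7. 3 rangers → the island.  (the mainland: 0R 3P; the island: 5R 2P)
8. 1 poacher ← the mainland.  (the mainland: 0R 4P; the island: 5R 1P)
9. 2 poachers → the island.  (the mainland: 0R 2P; the island: 5R 3P)
10. 1 poacher ← the mainland.  (the mainland: 0R 3P; the island: 5R 2P)
11. 3 poachers → the island.  (the mainland: 0R 0P; the island: 5R 5P)

11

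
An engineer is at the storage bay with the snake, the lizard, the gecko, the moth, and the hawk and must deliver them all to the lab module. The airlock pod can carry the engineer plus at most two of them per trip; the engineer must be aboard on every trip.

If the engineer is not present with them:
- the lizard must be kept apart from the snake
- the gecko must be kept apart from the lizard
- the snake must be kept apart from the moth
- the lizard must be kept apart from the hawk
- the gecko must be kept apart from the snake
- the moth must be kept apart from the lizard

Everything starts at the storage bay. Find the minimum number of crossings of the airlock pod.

7

Counting alone: the engineer can take at most 2 across per trip to the lab module, so moving all 5 needs at least 3 loaded trips out, with a return between consecutive ones — at least 5 crossings.
The safety rule pushes this higher. Following every safe sequence of crossings, the most of the 5 that can be at the lab module as the airlock pod arrives there on crossing 5 is 4 — never all 5.
So no plan with fewer than 7 crossings exists, and this one achieves 7:
1. Engineer goes to the lab module with the lizard and the snake.  [the storage bay: the gecko, the hawk, the moth | the lab module: the lizard, the snake]
2. Engineer goes back to the storage bay with the snake.  [the storage bay: the gecko, the hawk, the moth, the snake | the lab module: the lizard]
3. Engineer goes to the lab module with the hawk and the snake.  [the storage bay: the gecko, the moth | the lab module: the hawk, the lizard, the snake]
4. Engineer goes back to the storage bay with the lizard.  [the storage bay: the gecko, the lizard, the moth | the lab module: the hawk, the snake]
5. Engineer goes to the lab module with the gecko and the moth.  [the storage bay: the lizard | the lab module: the gecko, the hawk, the moth, the snake]
6. Engineer goes back to the storage bay with the snake.  [the storage bay: the lizard, the snake | the lab module: the gecko, the hawk, the moth]
7. Engineer goes to the lab module with the lizard and the snake.  [the storage bay: — | the lab module: the gecko, the hawk, the lizard, the moth, the snake]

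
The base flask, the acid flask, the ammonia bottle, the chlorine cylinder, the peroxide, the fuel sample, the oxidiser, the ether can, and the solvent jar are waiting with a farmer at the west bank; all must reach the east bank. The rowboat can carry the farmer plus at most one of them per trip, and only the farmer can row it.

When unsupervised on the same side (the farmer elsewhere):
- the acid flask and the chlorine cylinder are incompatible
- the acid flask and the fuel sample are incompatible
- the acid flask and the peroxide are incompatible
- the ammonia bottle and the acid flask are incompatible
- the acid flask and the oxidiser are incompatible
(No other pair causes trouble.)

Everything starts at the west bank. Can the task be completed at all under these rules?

Following every safe sequence of crossings from the start, the most of the 9 that can be at the east bank as the rowboat arrives there on crossings 1, 3, 5, 7, 9 is 1, 2, 3, 4, 5 respectively; the best ever achieved is 5 of 9.
From crossing 11 on, no configuration arises that was not already reachable earlier: only 104 distinct safe configurations (who is on which side, and where the rowboat is) can ever be reached, none of them has everyone across, and every continuation just revisits them. So no valid plan exists.

No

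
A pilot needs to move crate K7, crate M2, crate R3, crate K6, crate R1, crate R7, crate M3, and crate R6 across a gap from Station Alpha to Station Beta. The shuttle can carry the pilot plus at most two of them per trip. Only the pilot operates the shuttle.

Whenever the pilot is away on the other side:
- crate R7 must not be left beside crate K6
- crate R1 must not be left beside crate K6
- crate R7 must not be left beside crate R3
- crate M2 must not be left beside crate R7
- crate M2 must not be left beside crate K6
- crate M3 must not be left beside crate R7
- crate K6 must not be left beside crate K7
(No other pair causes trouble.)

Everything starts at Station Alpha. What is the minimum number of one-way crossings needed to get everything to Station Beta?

13

Counting alone: the pilot can take at most 2 across per trip to Station Beta, so moving all 8 needs at least 4 loaded trips out, with a return between consecutive ones — at least 7 crossings.
The safety rule pushes this higher. Following every safe sequence of crossings, the most of the 8 that can be at Station Beta as the shuttle arrives there on crossings 7, 9, 11 is 5, 6, 7 respectively — never all 8.
So no plan with fewer than 13 crossings exists, and this one achieves 13:
1. Pilot goes to Station Beta with crate K6 and crate R7.  [Station Alpha: crate K7, crate M2, crate M3, crate R1, crate R3, crate R6 | Station Beta: crate K6, crate R7]
2. Pilot goes back to Station Alpha with crate K6.  [Station Alpha: crate K6, crate K7, crate M2, crate M3, crate R1, crate R3, crate R6 | Station Beta: crate R7]
3. Pilot goes to Station Beta with crate K6 and crate K7.  [Station Alpha: crate M2, crate M3, crate R1, crate R3, crate R6 | Station Beta: crate K6, crate K7, crate R7]
4. Pilot goes back to Station Alpha with crate K6.  [Station Alpha: crate K6, crate M2, crate M3, crate R1, crate R3, crate R6 | Station Beta: crate K7, crate R7]
5. Pilot goes to Station Beta with crate M2 and crate R1.  [Station Alpha: crate K6, crate M3, crate R3, crate R6 | Station Beta: crate K7, crate M2, crate R1, crate R7]
6. Pilot goes back to Station Alpha with crate M2.  [Station Alpha: crate K6, crate M2, crate M3, crate R3, crate R6 | Station Beta: crate K7, crate R1, crate R7]
7. Pilot goes to Station Beta with crate M2 and crate R3.  [Station Alpha: crate K6, crate M3, crate R6 | Station Beta: crate K7, crate M2, crate R1, crate R3, crate R7]
8. Pilot goes back to Station Alpha with crate R7.  [Station Alpha: crate K6, crate M3, crate R6, crate R7 | Station Beta: crate K7, crate M2, crate R1, crate R3]
9. Pilot goes to Station Beta with crate K6 and crate M3.  [Station Alpha: crate R6, crate R7 | Station Beta: crate K6, crate K7, crate M2, crate M3, crate R1, crate R3]
10. Pilot goes back to Station Alpha with crate K6.  [Station Alpha: crate K6, crate R6, crate R7 | Station Beta: crate K7, crate M2, crate M3, crate R1, crate R3]
11. Pilot goes to Station Beta with crate K6 and crate R6.  [Station Alpha: crate R7 | Station Beta: crate K6, crate K7, crate M2, crate M3, crate R1, crate R3, crate R6]
12. Pilot goes back to Station Alpha with crate K6.  [Station Alpha: crate K6, crate R7 | Station Beta: crate K7, crate M2, crate M3, crate R1, crate R3, crate R6]
13. Pilot goes to Station Beta with crate K6 and crate R7.  [Station Alpha: — | Station Beta: crate K6, crate K7, crate M2, crate M3, crate R1, crate R3, crate R6, crate R7]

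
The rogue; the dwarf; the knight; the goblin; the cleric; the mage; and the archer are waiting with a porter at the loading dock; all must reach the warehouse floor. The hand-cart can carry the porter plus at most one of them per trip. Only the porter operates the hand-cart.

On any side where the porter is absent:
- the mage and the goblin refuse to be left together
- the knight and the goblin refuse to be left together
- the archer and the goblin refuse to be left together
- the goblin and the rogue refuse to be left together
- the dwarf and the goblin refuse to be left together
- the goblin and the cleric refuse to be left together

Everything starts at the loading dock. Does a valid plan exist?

No

Following every safe sequence of crossings from the start, the most of the 7 that can be at the warehouse floor as the hand-cart arrives there on crossings 1, 3 is 1, 2 respectively; the best ever achieved is 2 of 7.
From crossing 5 on, no configuration arises that was not already reachable earlier: only 15 distinct safe configurations (who is on which side, and where the hand-cart is) can ever be reached, none of them has everyone across, and every continuation just revisits them. So no valid plan exists.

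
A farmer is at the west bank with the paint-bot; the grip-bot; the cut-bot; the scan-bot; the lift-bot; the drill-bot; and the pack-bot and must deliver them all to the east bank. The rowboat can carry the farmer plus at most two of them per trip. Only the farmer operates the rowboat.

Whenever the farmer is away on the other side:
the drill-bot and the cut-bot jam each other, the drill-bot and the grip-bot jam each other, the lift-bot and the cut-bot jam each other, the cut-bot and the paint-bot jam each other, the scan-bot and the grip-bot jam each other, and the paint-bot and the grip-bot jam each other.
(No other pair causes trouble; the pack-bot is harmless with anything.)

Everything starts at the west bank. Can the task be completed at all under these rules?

Yes

1. Farmer goes to the east bank with the cut-bot and the grip-bot.  [the west bank: the drill-bot, the lift-bot, the pack-bot, the paint-bot, the scan-bot | the east bank: the cut-bot, the grip-bot]
2. Farmer goes back to the west bank alone.  [the west bank: the drill-bot, the lift-bot, the pack-bot, the paint-bot, the scan-bot | the east bank: the cut-bot, the grip-bot]
3. Farmer goes to the east bank with the scan-bot.  [the west bank: the drill-bot, the lift-bot, the pack-bot, the paint-bot | the east bank: the cut-bot, the grip-bot, the scan-bot]
4. Farmer goes back to the west bank with the grip-bot.  [the west bank: the drill-bot, the grip-bot, the lift-bot, the pack-bot, the paint-bot | the east bank: the cut-bot, the scan-bot]
5. Farmer goes to the east bank with the drill-bot and the paint-bot.  [the west bank: the grip-bot, the lift-bot, the pack-bot | the east bank: the cut-bot, the drill-bot, the paint-bot, the scan-bot]
6. Farmer goes back to the west bank with the cut-bot.  [the west bank: the cut-bot, the grip-bot, the lift-bot, the pack-bot | the east bank: the drill-bot, the paint-bot, the scan-bot]
7. Farmer goes to the east bank with the lift-bot and the pack-bot.  [the west bank: the cut-bot, the grip-bot | the east bank: the drill-bot, the lift-bot, the pack-bot, the paint-bot, the scan-bot]
8. Farmer goes back to the west bank alone.  [the west bank: the cut-bot, the grip-bot | the east bank: the drill-bot, the lift-bot, the pack-bot, the paint-bot, the scan-bot]
9. Farmer goes to the east bank with the cut-bot and the grip-bot.  [the west bank: — | the east bank: the cut-bot, the drill-bot, the grip-bot, the lift-bot, the pack-bot, the paint-bot, the scan-bot]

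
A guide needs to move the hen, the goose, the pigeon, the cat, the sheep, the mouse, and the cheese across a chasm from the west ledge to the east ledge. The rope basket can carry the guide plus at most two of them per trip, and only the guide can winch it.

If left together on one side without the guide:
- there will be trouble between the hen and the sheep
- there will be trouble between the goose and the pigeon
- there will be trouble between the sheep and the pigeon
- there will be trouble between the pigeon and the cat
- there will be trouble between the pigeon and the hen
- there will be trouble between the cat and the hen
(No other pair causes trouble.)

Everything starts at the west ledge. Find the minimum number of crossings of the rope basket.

Counting alone: the guide can take at most 2 across per trip to the east ledge, so moving all 7 needs at least 4 loaded trips out, with a return between consecutive ones — at least 7 crossings.
The safety rule pushes this higher. Following every safe sequence of crossings, the most of the 7 that can be at the east ledge as the rope basket arrives there on crossings 7, 9 is 5, 6 respectively — never all 7.
So no plan with fewer than 11 crossings exists, and this one achieves 11:
1. Guide goes to the east ledge with the hen and the pigeon.  [the west ledge: the cat, the cheese, the goose, the mouse, the sheep | the east ledge: the hen, the pigeon]
2. Guide goes back to the west ledge with the hen.  [the west ledge: the cat, the cheese, the goose, the hen, the mouse, the sheep | the east ledge: the pigeon]
3. Guide goes to the east ledge with the goose and the hen.  [the west ledge: the cat, the cheese, the mouse, the sheep | the east ledge: the goose, the hen, the pigeon]
4. Guide goes back to the west ledge with the pigeon.  [the west ledge: the cat, the cheese, the mouse, the pigeon, the sheep | the east ledge: the goose, the hen]
5. Guide goes to the east ledge with the mouse and the pigeon.  [the west ledge: the cat, the cheese, the sheep | the east ledge: the goose, the hen, the mouse, the pigeon]
6. Guide goes back to the west ledge with the pigeon.  [the west ledge: the cat, the cheese, the pigeon, the sheep | the east ledge: the goose, the hen, the mouse]
7. Guide goes to the east ledge with the cheese and the pigeon.  [the west ledge: the cat, the sheep | the east ledge: the cheese, the goose, the hen, the mouse, the pigeon]
8. Guide goes back to the west ledge with the pigeon.  [the west ledge: the cat, the pigeon, the sheep | the east ledge: the cheese, the goose, the hen, the mouse]
9. Guide goes to the east ledge with the cat and the sheep.  [the west ledge: the pigeon | the east ledge: the cat, the cheese, the goose, the hen, the mouse, the sheep]
10. Guide goes back to the west ledge with the hen.  [the west ledge: the hen, the pigeon | the east ledge: the cat, the cheese, the goose, the mouse, the sheep]
11. Guide goes to the east ledge with the hen and the pigeon.  [the west ledge: — | the east ledge: the cat, the cheese, the goose, the hen, the mouse, the pigeon, the sheep]

11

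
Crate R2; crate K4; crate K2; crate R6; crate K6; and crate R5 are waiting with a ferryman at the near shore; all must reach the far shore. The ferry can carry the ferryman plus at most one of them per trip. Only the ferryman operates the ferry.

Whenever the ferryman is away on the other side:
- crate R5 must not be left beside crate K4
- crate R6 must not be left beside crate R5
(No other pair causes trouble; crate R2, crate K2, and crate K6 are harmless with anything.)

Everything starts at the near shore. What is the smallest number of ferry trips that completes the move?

Counting alone: the ferryman can take at most 1 across per trip to the far shore, so moving all 6 needs at least 6 loaded trips out, with a return between consecutive ones — at least 11 crossings.
The safety rule pushes this higher. Following every safe sequence of crossings, the most of the 6 that can be at the far shore as the ferry arrives there on crossing 11 is 5 — never all 6.
So no plan with fewer than 13 crossings exists, and this one achieves 13:
1. Ferryman goes to the far shore with crate R5.
2. Ferryman goes back to the near shore alone.
3. Ferryman goes to the far shore with crate R2.
4. Ferryman goes back to the near shore alone.
5. Ferryman goes to the far shore with crate K4.
6. Ferryman goes back to the near shore with crate R5.
7. Ferryman goes to the far shore with crate R6.
8. Ferryman goes back to the near shore alone.
9. Ferryman goes to the far shore with crate K2.
10. Ferryman goes back to the near shore alone.
11. Ferryman goes to the far shore with crate K6.
12. Ferryman goes back to the near shore alone.
13. Ferryman goes to the far shore with crate R5.

13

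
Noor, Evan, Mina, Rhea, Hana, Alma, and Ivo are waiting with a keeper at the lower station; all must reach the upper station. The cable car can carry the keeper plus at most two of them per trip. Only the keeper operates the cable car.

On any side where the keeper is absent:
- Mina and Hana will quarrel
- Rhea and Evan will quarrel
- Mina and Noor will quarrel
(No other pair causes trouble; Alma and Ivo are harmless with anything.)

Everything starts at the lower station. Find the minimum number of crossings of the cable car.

7

Counting alone: the keeper can take at most 2 across per trip to the upper station, so moving all 7 needs at least 4 loaded trips out, with a return between consecutive ones — at least 7 crossings.
The plan below uses exactly 7 crossings, so it is optimal:
1. Keeper goes to the upper station with Evan and Mina.
2. Keeper goes back to the lower station alone.
3. Keeper goes to the upper station with Hana and Noor.
4. Keeper goes back to the lower station with Mina.
5. Keeper goes to the upper station with Alma and Ivo.
6. Keeper goes back to the lower station alone.
7. Keeper goes to the upper station with Mina and Rhea.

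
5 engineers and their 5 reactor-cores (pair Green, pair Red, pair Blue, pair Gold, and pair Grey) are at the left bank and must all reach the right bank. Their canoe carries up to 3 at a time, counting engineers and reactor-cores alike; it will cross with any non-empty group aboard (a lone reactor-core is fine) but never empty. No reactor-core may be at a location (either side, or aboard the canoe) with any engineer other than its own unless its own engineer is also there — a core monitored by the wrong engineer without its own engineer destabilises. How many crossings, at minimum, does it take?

Counting alone: each trip to the right bank takes at most 3 across and each return brings at least 1 back, so after t trips out (and t−1 returns) at most 3t − (t−1) of the 10 are across; that first reaches 10 at t = 5, so at least 9 crossings are needed.
The safety rule pushes this higher. Following every safe sequence of crossings, the most of the 10 that can be at the right bank as the canoe arrives there on crossing 9 is 9 — never all 10.
So no plan with fewer than 11 crossings exists, and this one achieves 11:
1. engineer Green and reactor-core Green cross → the right bank.
2. engineer Green crosses ← the left bank.
3. reactor-core Blue, reactor-core Gold, and reactor-core Red cross → the right bank.
4. reactor-core Green crosses ← the left bank.
5. engineer Blue, engineer Gold, and engineer Red cross → the right bank.
6. engineer Red and reactor-core Red cross ← the left bank.
7. engineer Green, engineer Grey, and engineer Red cross → the right bank.
8. reactor-core Blue crosses ← the left bank.
9. reactor-core Green and reactor-core Red cross → the right bank.
10. reactor-core Green crosses ← the left bank.
11. reactor-core Blue, reactor-core Green, and reactor-core Grey cross → the right bank.

11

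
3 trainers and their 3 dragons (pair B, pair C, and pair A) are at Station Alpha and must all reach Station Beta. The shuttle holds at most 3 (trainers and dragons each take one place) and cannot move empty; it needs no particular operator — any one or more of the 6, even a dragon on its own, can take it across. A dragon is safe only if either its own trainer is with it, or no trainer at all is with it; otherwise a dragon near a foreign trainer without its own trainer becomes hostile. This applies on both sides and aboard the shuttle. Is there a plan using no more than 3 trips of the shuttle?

No

Counting alone: each trip to Station Beta takes at most 3 across and each return brings at least 1 back, so after t trips out (and t−1 returns) at most 3t − (t−1) of the 6 are across; that first reaches 6 at t = 3, so at least 5 crossings are needed.
Since 3 < 5, 3 crossings cannot be enough. (The shortest complete plan in fact takes 5:)
1. dragon B and trainer B cross → Station Beta.
2. trainer B crosses ← Station Alpha.
3. trainer A, trainer B, and trainer C cross → Station Beta.
4. dragon B crosses ← Station Alpha.
5. dragon A, dragon B, and dragon C cross → Station Beta.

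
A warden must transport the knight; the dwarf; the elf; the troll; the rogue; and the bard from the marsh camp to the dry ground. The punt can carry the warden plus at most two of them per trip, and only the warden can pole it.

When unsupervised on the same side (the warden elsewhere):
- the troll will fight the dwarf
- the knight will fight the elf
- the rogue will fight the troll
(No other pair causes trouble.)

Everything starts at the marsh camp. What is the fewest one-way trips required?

Counting alone: the warden can take at most 2 across per trip to the dry ground, so moving all 6 needs at least 3 loaded trips out, with a return between consecutive ones — at least 5 crossings.
The safety rule pushes this higher. Following every safe sequence of crossings, the most of the 6 that can be at the dry ground as the punt arrives there on crossing 5 is 5 — never all 6.
So no plan with fewer than 7 crossings exists, and this one achieves 7:
1. Warden goes to the dry ground with the knight and the troll.  [the marsh camp: the bard, the dwarf, the elf, the rogue | the dry ground: the knight, the troll]
2. Warden goes back to the marsh camp alone.  [the marsh camp: the bard, the dwarf, the elf, the rogue | the dry ground: the knight, the troll]
3. Warden goes to the dry ground with the dwarf.  [the marsh camp: the bard, the elf, the rogue | the dry ground: the dwarf, the knight, the troll]
4. Warden goes back to the marsh camp with the troll.  [the marsh camp: the bard, the elf, the rogue, the troll | the dry ground: the dwarf, the knight]
5. Warden goes to the dry ground with the bard and the rogue.  [the marsh camp: the elf, the troll | the dry ground: the bard, the dwarf, the knight, the rogue]
6. Warden goes back to the marsh camp alone.  [the marsh camp: the elf, the troll | the dry ground: the bard, the dwarf, the knight, the rogue]
7. Warden goes to the dry ground with the elf and the troll.  [the marsh camp: — | the dry ground: the bard, the dwarf, the elf, the knight, the rogue, the troll]

7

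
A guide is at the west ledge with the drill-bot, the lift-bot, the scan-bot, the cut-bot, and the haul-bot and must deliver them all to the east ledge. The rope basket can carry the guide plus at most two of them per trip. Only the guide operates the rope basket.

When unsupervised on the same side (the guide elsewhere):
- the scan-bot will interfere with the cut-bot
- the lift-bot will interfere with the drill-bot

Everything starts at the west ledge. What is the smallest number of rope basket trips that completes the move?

5

Counting alone: the guide can take at most 2 across per trip to the east ledge, so moving all 5 needs at least 3 loaded trips out, with a return between consecutive ones — at least 5 crossings.
The plan below uses exactly 5 crossings, so it is optimal:
1. Guide goes to the east ledge with the drill-bot and the scan-bot.  [the west ledge: the cut-bot, the haul-bot, the lift-bot | the east ledge: the drill-bot, the scan-bot]
2. Guide goes back to the west ledge alone.  [the west ledge: the cut-bot, the haul-bot, the lift-bot | the east ledge: the drill-bot, the scan-bot]
3. Guide goes to the east ledge with the haul-bot.  [the west ledge: the cut-bot, the lift-bot | the east ledge: the drill-bot, the haul-bot, the scan-bot]
4. Guide goes back to the west ledge alone.  [the west ledge: the cut-bot, the lift-bot | the east ledge: the drill-bot, the haul-bot, the scan-bot]
5. Guide goes to the east ledge with the cut-bot and the lift-bot.  [the west ledge: — | the east ledge: the cut-bot, the drill-bot, the haul-bot, the lift-bot, the scan-bot]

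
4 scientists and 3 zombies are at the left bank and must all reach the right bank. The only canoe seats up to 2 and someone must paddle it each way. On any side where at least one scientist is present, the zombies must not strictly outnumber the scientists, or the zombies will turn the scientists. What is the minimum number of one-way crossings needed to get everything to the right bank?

11

Counting alone: each trip to the right bank takes at most 2 across and each return brings at least 1 back, so after t trips out (and t−1 returns) at most 2t − (t−1) of the 7 are across; that first reaches 7 at t = 6, so at least 11 crossings are needed.
The plan below uses exactly 11 crossings, so it is optimal:
1. 2 zombies → the right bank.  (the left bank: 4S 1Z; the right bank: 0S 2Z)
2. 1 zombie ← the left bank.  (the left bank: 4S 2Z; the right bank: 0S 1Z)
3. 2 zombies → the right bank.  (the left bank: 4S 0Z; the right bank: 0S 3Z)
4. 1 zombie ← the left bank.  (the left bank: 4S 1Z; the right bank: 0S 2Z)
5. 2 scientists → the right bank.  (the left bank: 2S 1Z; the right bank: 2S 2Z)
6. 1 zombie ← the left bank.  (the left bank: 2S 2Z; the right bank: 2S 1Z)
7. 1 scientist and 1 zombie → the right bank.  (the left bank: 1S 1Z; the right bank: 3S 2Z)
8. 1 scientist ← the left bank.  (the left bank: 2S 1Z; the right bank: 2S 2Z)
9. 1 scientist and 1 zombie → the right bank.  (the left bank: 1S 0Z; the right bank: 3S 3Z)
10. 1 zombie ← the left bank.  (the left bank: 1S 1Z; the right bank: 3S 2Z)
11. 1 scientist and 1 zombie → the right bank.  (the left bank: 0S 0Z; the right bank: 4S 3Z)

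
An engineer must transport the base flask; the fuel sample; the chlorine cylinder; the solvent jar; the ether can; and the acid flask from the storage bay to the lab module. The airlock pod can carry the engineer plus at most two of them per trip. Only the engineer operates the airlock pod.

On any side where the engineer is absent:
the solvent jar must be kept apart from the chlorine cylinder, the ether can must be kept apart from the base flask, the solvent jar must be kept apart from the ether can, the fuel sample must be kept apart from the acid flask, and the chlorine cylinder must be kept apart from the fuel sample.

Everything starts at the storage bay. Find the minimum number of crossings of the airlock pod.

impossible

Whatever the first load, the items left behind include a forbidden pair without the engineer. No opening move is safe, so no plan exists.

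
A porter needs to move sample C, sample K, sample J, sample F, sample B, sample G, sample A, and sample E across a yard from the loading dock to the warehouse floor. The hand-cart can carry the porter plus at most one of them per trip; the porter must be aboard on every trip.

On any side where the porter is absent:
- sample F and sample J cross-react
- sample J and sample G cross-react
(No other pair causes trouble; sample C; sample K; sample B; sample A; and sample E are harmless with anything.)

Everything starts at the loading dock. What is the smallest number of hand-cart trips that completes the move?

17

Counting alone: the porter can take at most 1 across per trip to the warehouse floor, so moving all 8 needs at least 8 loaded trips out, with a return between consecutive ones — at least 15 crossings.
The safety rule pushes this higher. Following every safe sequence of crossings, the most of the 8 that can be at the warehouse floor as the hand-cart arrives there on crossing 15 is 7 — never all 8.
So no plan with fewer than 17 crossings exists, and this one achieves 17:
1. Porter goes to the warehouse floor with sample J.  [the loading dock: sample A, sample B, sample C, sample E, sample F, sample G, sample K | the warehouse floor: sample J]
2. Porter goes back to the loading dock alone.  [the loading dock: sample A, sample B, sample C, sample E, sample F, sample G, sample K | the warehouse floor: sample J]
3. Porter goes to the warehouse floor with sample C.  [the loading dock: sample A, sample B, sample E, sample F, sample G, sample K | the warehouse floor: sample C, sample J]
4. Porter goes back to the loading dock alone.  [the loading dock: sample A, sample B, sample E, sample F, sample G, sample K | the warehouse floor: sample C, sample J]
5. Porter goes to the warehouse floor with sample K.  [the loading dock: sample A, sample B, sample E, sample F, sample G | the warehouse floor: sample C, sample J, sample K]
6. Porter goes back to the loading dock alone.  [the loading dock: sample A, sample B, sample E, sample F, sample G | the warehouse floor: sample C, sample J, sample K]
7. Porter goes to the warehouse floor with sample F.  [the loading dock: sample A, sample B, sample E, sample G | the warehouse floor: sample C, sample F, sample J, sample K]
8. Porter goes back to the loading dock with sample J.  [the loading dock: sample A, sample B, sample E, sample G, sample J | the warehouse floor: sample C, sample F, sample K]
9. Porter goes to the warehouse floor with sample G.  [the loading dock: sample A, sample B, sample E, sample J | the warehouse floor: sample C, sample F, sample G, sample K]
10. Porter goes back to the loading dock alone.  [the loading dock: sample A, sample B, sample E, sample J | the warehouse floor: sample C, sample F, sample G, sample K]
11. Porter goes to the warehouse floor with sample B.  [the loading dock: sample A, sample E, sample J | the warehouse floor: sample B, sample C, sample F, sample G, sample K]
12. Porter goes back to the loading dock alone.  [the loading dock: sample A, sample E, sample J | the warehouse floor: sample B, sample C, sample F, sample G, sample K]
13. Porter goes to the warehouse floor with sample A.  [the loading dock: sample E, sample J | the warehouse floor: sample A, sample B, sample C, sample F, sample G, sample K]
14. Porter goes back to the loading dock alone.  [the loading dock: sample E, sample J | the warehouse floor: sample A, sample B, sample C, sample F, sample G, sample K]
15. Porter goes to the warehouse floor with sample E.  [the loading dock: sample J | the warehouse floor: sample A, sample B, sample C, sample E, sample F, sample G, sample K]
16. Porter goes back to the loading dock alone.  [the loading dock: sample J | the warehouse floor: sample A, sample B, sample C, sample E, sample F, sample G, sample K]
17. Porter goes to the warehouse floor with sample J.  [the loading dock: — | the warehouse floor: sample A, sample B, sample C, sample E, sample F, sample G, sample J, sample K]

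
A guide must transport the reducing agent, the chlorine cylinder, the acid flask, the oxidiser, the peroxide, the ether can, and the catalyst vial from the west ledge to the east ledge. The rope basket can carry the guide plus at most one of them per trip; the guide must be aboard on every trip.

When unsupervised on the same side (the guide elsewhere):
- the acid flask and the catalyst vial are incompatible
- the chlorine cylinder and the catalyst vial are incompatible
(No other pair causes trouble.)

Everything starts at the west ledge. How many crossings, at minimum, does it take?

15

Counting alone: the guide can take at most 1 across per trip to the east ledge, so moving all 7 needs at least 7 loaded trips out, with a return between consecutive ones — at least 13 crossings.
The safety rule pushes this higher. Following every safe sequence of crossings, the most of the 7 that can be at the east ledge as the rope basket arrives there on crossing 13 is 6 — never all 7.
So no plan with fewer than 15 crossings exists, and this one achieves 15:
1. Guide goes to the east ledge with the catalyst vial.
2. Guide goes back to the west ledge alone.
3. Guide goes to the east ledge with the reducing agent.
4. Guide goes back to the west ledge alone.
5. Guide goes to the east ledge with the chlorine cylinder.
6. Guide goes back to the west ledge with the catalyst vial.
7. Guide goes to the east ledge with the acid flask.
8. Guide goes back to the west ledge alone.
9. Guide goes to the east ledge with the oxidiser.
10. Guide goes back to the west ledge alone.
11. Guide goes to the east ledge with the peroxide.
12. Guide goes back to the west ledge alone.
13. Guide goes to the east ledge with the ether can.
14. Guide goes back to the west ledge alone.
15. Guide goes to the east ledge with the catalyst vial.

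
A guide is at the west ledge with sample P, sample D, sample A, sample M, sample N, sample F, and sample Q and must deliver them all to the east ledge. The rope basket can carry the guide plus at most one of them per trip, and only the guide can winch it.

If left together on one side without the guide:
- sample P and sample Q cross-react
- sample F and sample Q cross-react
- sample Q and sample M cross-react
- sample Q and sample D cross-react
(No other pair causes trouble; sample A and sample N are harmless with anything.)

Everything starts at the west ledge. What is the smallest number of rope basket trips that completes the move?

Following every safe sequence of crossings from the start, the most of the 7 that can be at the east ledge as the rope basket arrives there on crossings 1, 3, 5, 7 is 1, 2, 3, 4 respectively; the best ever achieved is 4 of 7.
From crossing 9 on, no configuration arises that was not already reachable earlier: only 44 distinct safe configurations (who is on which side, and where the rope basket is) can ever be reached, none of them has everyone across, and every continuation just revisits them. So no valid plan exists.

impossible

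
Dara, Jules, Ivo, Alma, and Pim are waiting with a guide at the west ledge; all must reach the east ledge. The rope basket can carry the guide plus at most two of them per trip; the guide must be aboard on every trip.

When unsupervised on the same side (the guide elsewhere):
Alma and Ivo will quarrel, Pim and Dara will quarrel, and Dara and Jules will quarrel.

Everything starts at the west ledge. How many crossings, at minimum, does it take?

5

Counting alone: the guide can take at most 2 across per trip to the east ledge, so moving all 5 needs at least 3 loaded trips out, with a return between consecutive ones — at least 5 crossings.
The plan below uses exactly 5 crossings, so it is optimal:
1. Guide goes to the east ledge with Dara and Ivo.  [the west ledge: Alma, Jules, Pim | the east ledge: Dara, Ivo]
2. Guide goes back to the west ledge alone.  [the west ledge: Alma, Jules, Pim | the east ledge: Dara, Ivo]
3. Guide goes to the east ledge with Jules and Pim.  [the west ledge: Alma | the east ledge: Dara, Ivo, Jules, Pim]
4. Guide goes back to the west ledge with Dara.  [the west ledge: Alma, Dara | the east ledge: Ivo, Jules, Pim]
5. Guide goes to the east ledge with Alma and Dara.  [the west ledge: — | the east ledge: Alma, Dara, Ivo, Jules, Pim]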